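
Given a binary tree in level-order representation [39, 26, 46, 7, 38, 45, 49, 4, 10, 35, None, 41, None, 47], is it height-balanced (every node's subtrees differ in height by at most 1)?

Tree (level-order array): [39, 26, 46, 7, 38, 45, 49, 4, 10, 35, None, 41, None, 47]
Definition: a tree is height-balanced if, at every node, |h(left) - h(right)| <= 1 (empty subtree has height -1).
Bottom-up per-node check:
  node 4: h_left=-1, h_right=-1, diff=0 [OK], height=0
  node 10: h_left=-1, h_right=-1, diff=0 [OK], height=0
  node 7: h_left=0, h_right=0, diff=0 [OK], height=1
  node 35: h_left=-1, h_right=-1, diff=0 [OK], height=0
  node 38: h_left=0, h_right=-1, diff=1 [OK], height=1
  node 26: h_left=1, h_right=1, diff=0 [OK], height=2
  node 41: h_left=-1, h_right=-1, diff=0 [OK], height=0
  node 45: h_left=0, h_right=-1, diff=1 [OK], height=1
  node 47: h_left=-1, h_right=-1, diff=0 [OK], height=0
  node 49: h_left=0, h_right=-1, diff=1 [OK], height=1
  node 46: h_left=1, h_right=1, diff=0 [OK], height=2
  node 39: h_left=2, h_right=2, diff=0 [OK], height=3
All nodes satisfy the balance condition.
Result: Balanced


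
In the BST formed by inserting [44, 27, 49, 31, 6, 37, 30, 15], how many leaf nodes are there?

Tree built from: [44, 27, 49, 31, 6, 37, 30, 15]
Tree (level-order array): [44, 27, 49, 6, 31, None, None, None, 15, 30, 37]
Rule: A leaf has 0 children.
Per-node child counts:
  node 44: 2 child(ren)
  node 27: 2 child(ren)
  node 6: 1 child(ren)
  node 15: 0 child(ren)
  node 31: 2 child(ren)
  node 30: 0 child(ren)
  node 37: 0 child(ren)
  node 49: 0 child(ren)
Matching nodes: [15, 30, 37, 49]
Count of leaf nodes: 4


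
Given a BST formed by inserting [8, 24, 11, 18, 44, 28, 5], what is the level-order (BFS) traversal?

Tree insertion order: [8, 24, 11, 18, 44, 28, 5]
Tree (level-order array): [8, 5, 24, None, None, 11, 44, None, 18, 28]
BFS from the root, enqueuing left then right child of each popped node:
  queue [8] -> pop 8, enqueue [5, 24], visited so far: [8]
  queue [5, 24] -> pop 5, enqueue [none], visited so far: [8, 5]
  queue [24] -> pop 24, enqueue [11, 44], visited so far: [8, 5, 24]
  queue [11, 44] -> pop 11, enqueue [18], visited so far: [8, 5, 24, 11]
  queue [44, 18] -> pop 44, enqueue [28], visited so far: [8, 5, 24, 11, 44]
  queue [18, 28] -> pop 18, enqueue [none], visited so far: [8, 5, 24, 11, 44, 18]
  queue [28] -> pop 28, enqueue [none], visited so far: [8, 5, 24, 11, 44, 18, 28]
Result: [8, 5, 24, 11, 44, 18, 28]


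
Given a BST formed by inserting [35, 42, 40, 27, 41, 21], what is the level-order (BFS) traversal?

Tree insertion order: [35, 42, 40, 27, 41, 21]
Tree (level-order array): [35, 27, 42, 21, None, 40, None, None, None, None, 41]
BFS from the root, enqueuing left then right child of each popped node:
  queue [35] -> pop 35, enqueue [27, 42], visited so far: [35]
  queue [27, 42] -> pop 27, enqueue [21], visited so far: [35, 27]
  queue [42, 21] -> pop 42, enqueue [40], visited so far: [35, 27, 42]
  queue [21, 40] -> pop 21, enqueue [none], visited so far: [35, 27, 42, 21]
  queue [40] -> pop 40, enqueue [41], visited so far: [35, 27, 42, 21, 40]
  queue [41] -> pop 41, enqueue [none], visited so far: [35, 27, 42, 21, 40, 41]
Result: [35, 27, 42, 21, 40, 41]


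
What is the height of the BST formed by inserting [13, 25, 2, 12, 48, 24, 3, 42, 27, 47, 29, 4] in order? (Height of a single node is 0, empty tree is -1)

Insertion order: [13, 25, 2, 12, 48, 24, 3, 42, 27, 47, 29, 4]
Tree (level-order array): [13, 2, 25, None, 12, 24, 48, 3, None, None, None, 42, None, None, 4, 27, 47, None, None, None, 29]
Compute height bottom-up (empty subtree = -1):
  height(4) = 1 + max(-1, -1) = 0
  height(3) = 1 + max(-1, 0) = 1
  height(12) = 1 + max(1, -1) = 2
  height(2) = 1 + max(-1, 2) = 3
  height(24) = 1 + max(-1, -1) = 0
  height(29) = 1 + max(-1, -1) = 0
  height(27) = 1 + max(-1, 0) = 1
  height(47) = 1 + max(-1, -1) = 0
  height(42) = 1 + max(1, 0) = 2
  height(48) = 1 + max(2, -1) = 3
  height(25) = 1 + max(0, 3) = 4
  height(13) = 1 + max(3, 4) = 5
Height = 5


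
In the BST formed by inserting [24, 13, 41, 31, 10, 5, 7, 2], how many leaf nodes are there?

Tree built from: [24, 13, 41, 31, 10, 5, 7, 2]
Tree (level-order array): [24, 13, 41, 10, None, 31, None, 5, None, None, None, 2, 7]
Rule: A leaf has 0 children.
Per-node child counts:
  node 24: 2 child(ren)
  node 13: 1 child(ren)
  node 10: 1 child(ren)
  node 5: 2 child(ren)
  node 2: 0 child(ren)
  node 7: 0 child(ren)
  node 41: 1 child(ren)
  node 31: 0 child(ren)
Matching nodes: [2, 7, 31]
Count of leaf nodes: 3


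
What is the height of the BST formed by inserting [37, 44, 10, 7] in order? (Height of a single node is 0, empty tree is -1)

Insertion order: [37, 44, 10, 7]
Tree (level-order array): [37, 10, 44, 7]
Compute height bottom-up (empty subtree = -1):
  height(7) = 1 + max(-1, -1) = 0
  height(10) = 1 + max(0, -1) = 1
  height(44) = 1 + max(-1, -1) = 0
  height(37) = 1 + max(1, 0) = 2
Height = 2


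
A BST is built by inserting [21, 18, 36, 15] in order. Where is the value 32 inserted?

Starting tree (level order): [21, 18, 36, 15]
Insertion path: 21 -> 36
Result: insert 32 as left child of 36
Final tree (level order): [21, 18, 36, 15, None, 32]


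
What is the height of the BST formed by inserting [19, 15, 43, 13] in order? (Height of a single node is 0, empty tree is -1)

Insertion order: [19, 15, 43, 13]
Tree (level-order array): [19, 15, 43, 13]
Compute height bottom-up (empty subtree = -1):
  height(13) = 1 + max(-1, -1) = 0
  height(15) = 1 + max(0, -1) = 1
  height(43) = 1 + max(-1, -1) = 0
  height(19) = 1 + max(1, 0) = 2
Height = 2


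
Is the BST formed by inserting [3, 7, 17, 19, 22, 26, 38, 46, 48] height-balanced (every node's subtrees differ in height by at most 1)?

Tree (level-order array): [3, None, 7, None, 17, None, 19, None, 22, None, 26, None, 38, None, 46, None, 48]
Definition: a tree is height-balanced if, at every node, |h(left) - h(right)| <= 1 (empty subtree has height -1).
Bottom-up per-node check:
  node 48: h_left=-1, h_right=-1, diff=0 [OK], height=0
  node 46: h_left=-1, h_right=0, diff=1 [OK], height=1
  node 38: h_left=-1, h_right=1, diff=2 [FAIL (|-1-1|=2 > 1)], height=2
  node 26: h_left=-1, h_right=2, diff=3 [FAIL (|-1-2|=3 > 1)], height=3
  node 22: h_left=-1, h_right=3, diff=4 [FAIL (|-1-3|=4 > 1)], height=4
  node 19: h_left=-1, h_right=4, diff=5 [FAIL (|-1-4|=5 > 1)], height=5
  node 17: h_left=-1, h_right=5, diff=6 [FAIL (|-1-5|=6 > 1)], height=6
  node 7: h_left=-1, h_right=6, diff=7 [FAIL (|-1-6|=7 > 1)], height=7
  node 3: h_left=-1, h_right=7, diff=8 [FAIL (|-1-7|=8 > 1)], height=8
Node 38 violates the condition: |-1 - 1| = 2 > 1.
Result: Not balanced


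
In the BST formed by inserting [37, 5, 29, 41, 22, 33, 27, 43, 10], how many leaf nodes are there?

Tree built from: [37, 5, 29, 41, 22, 33, 27, 43, 10]
Tree (level-order array): [37, 5, 41, None, 29, None, 43, 22, 33, None, None, 10, 27]
Rule: A leaf has 0 children.
Per-node child counts:
  node 37: 2 child(ren)
  node 5: 1 child(ren)
  node 29: 2 child(ren)
  node 22: 2 child(ren)
  node 10: 0 child(ren)
  node 27: 0 child(ren)
  node 33: 0 child(ren)
  node 41: 1 child(ren)
  node 43: 0 child(ren)
Matching nodes: [10, 27, 33, 43]
Count of leaf nodes: 4


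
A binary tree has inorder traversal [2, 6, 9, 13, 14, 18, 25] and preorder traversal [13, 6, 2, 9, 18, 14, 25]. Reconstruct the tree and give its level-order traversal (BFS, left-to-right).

Inorder:  [2, 6, 9, 13, 14, 18, 25]
Preorder: [13, 6, 2, 9, 18, 14, 25]
Algorithm: preorder visits root first, so consume preorder in order;
for each root, split the current inorder slice at that value into
left-subtree inorder and right-subtree inorder, then recurse.
Recursive splits:
  root=13; inorder splits into left=[2, 6, 9], right=[14, 18, 25]
  root=6; inorder splits into left=[2], right=[9]
  root=2; inorder splits into left=[], right=[]
  root=9; inorder splits into left=[], right=[]
  root=18; inorder splits into left=[14], right=[25]
  root=14; inorder splits into left=[], right=[]
  root=25; inorder splits into left=[], right=[]
Reconstructed level-order: [13, 6, 18, 2, 9, 14, 25]


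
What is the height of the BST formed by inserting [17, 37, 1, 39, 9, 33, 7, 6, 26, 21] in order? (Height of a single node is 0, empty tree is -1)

Insertion order: [17, 37, 1, 39, 9, 33, 7, 6, 26, 21]
Tree (level-order array): [17, 1, 37, None, 9, 33, 39, 7, None, 26, None, None, None, 6, None, 21]
Compute height bottom-up (empty subtree = -1):
  height(6) = 1 + max(-1, -1) = 0
  height(7) = 1 + max(0, -1) = 1
  height(9) = 1 + max(1, -1) = 2
  height(1) = 1 + max(-1, 2) = 3
  height(21) = 1 + max(-1, -1) = 0
  height(26) = 1 + max(0, -1) = 1
  height(33) = 1 + max(1, -1) = 2
  height(39) = 1 + max(-1, -1) = 0
  height(37) = 1 + max(2, 0) = 3
  height(17) = 1 + max(3, 3) = 4
Height = 4


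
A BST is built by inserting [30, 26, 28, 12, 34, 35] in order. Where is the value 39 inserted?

Starting tree (level order): [30, 26, 34, 12, 28, None, 35]
Insertion path: 30 -> 34 -> 35
Result: insert 39 as right child of 35
Final tree (level order): [30, 26, 34, 12, 28, None, 35, None, None, None, None, None, 39]


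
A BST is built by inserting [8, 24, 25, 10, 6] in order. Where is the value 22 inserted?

Starting tree (level order): [8, 6, 24, None, None, 10, 25]
Insertion path: 8 -> 24 -> 10
Result: insert 22 as right child of 10
Final tree (level order): [8, 6, 24, None, None, 10, 25, None, 22]


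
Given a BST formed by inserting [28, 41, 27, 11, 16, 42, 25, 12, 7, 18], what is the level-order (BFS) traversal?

Tree insertion order: [28, 41, 27, 11, 16, 42, 25, 12, 7, 18]
Tree (level-order array): [28, 27, 41, 11, None, None, 42, 7, 16, None, None, None, None, 12, 25, None, None, 18]
BFS from the root, enqueuing left then right child of each popped node:
  queue [28] -> pop 28, enqueue [27, 41], visited so far: [28]
  queue [27, 41] -> pop 27, enqueue [11], visited so far: [28, 27]
  queue [41, 11] -> pop 41, enqueue [42], visited so far: [28, 27, 41]
  queue [11, 42] -> pop 11, enqueue [7, 16], visited so far: [28, 27, 41, 11]
  queue [42, 7, 16] -> pop 42, enqueue [none], visited so far: [28, 27, 41, 11, 42]
  queue [7, 16] -> pop 7, enqueue [none], visited so far: [28, 27, 41, 11, 42, 7]
  queue [16] -> pop 16, enqueue [12, 25], visited so far: [28, 27, 41, 11, 42, 7, 16]
  queue [12, 25] -> pop 12, enqueue [none], visited so far: [28, 27, 41, 11, 42, 7, 16, 12]
  queue [25] -> pop 25, enqueue [18], visited so far: [28, 27, 41, 11, 42, 7, 16, 12, 25]
  queue [18] -> pop 18, enqueue [none], visited so far: [28, 27, 41, 11, 42, 7, 16, 12, 25, 18]
Result: [28, 27, 41, 11, 42, 7, 16, 12, 25, 18]


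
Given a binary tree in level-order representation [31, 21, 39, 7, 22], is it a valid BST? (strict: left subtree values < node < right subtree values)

Level-order array: [31, 21, 39, 7, 22]
Validate using subtree bounds (lo, hi): at each node, require lo < value < hi,
then recurse left with hi=value and right with lo=value.
Preorder trace (stopping at first violation):
  at node 31 with bounds (-inf, +inf): OK
  at node 21 with bounds (-inf, 31): OK
  at node 7 with bounds (-inf, 21): OK
  at node 22 with bounds (21, 31): OK
  at node 39 with bounds (31, +inf): OK
No violation found at any node.
Result: Valid BST


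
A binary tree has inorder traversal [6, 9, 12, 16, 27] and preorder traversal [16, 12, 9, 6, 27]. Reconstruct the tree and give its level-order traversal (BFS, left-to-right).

Inorder:  [6, 9, 12, 16, 27]
Preorder: [16, 12, 9, 6, 27]
Algorithm: preorder visits root first, so consume preorder in order;
for each root, split the current inorder slice at that value into
left-subtree inorder and right-subtree inorder, then recurse.
Recursive splits:
  root=16; inorder splits into left=[6, 9, 12], right=[27]
  root=12; inorder splits into left=[6, 9], right=[]
  root=9; inorder splits into left=[6], right=[]
  root=6; inorder splits into left=[], right=[]
  root=27; inorder splits into left=[], right=[]
Reconstructed level-order: [16, 12, 27, 9, 6]


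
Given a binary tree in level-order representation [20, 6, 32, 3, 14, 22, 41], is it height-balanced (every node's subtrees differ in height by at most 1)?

Tree (level-order array): [20, 6, 32, 3, 14, 22, 41]
Definition: a tree is height-balanced if, at every node, |h(left) - h(right)| <= 1 (empty subtree has height -1).
Bottom-up per-node check:
  node 3: h_left=-1, h_right=-1, diff=0 [OK], height=0
  node 14: h_left=-1, h_right=-1, diff=0 [OK], height=0
  node 6: h_left=0, h_right=0, diff=0 [OK], height=1
  node 22: h_left=-1, h_right=-1, diff=0 [OK], height=0
  node 41: h_left=-1, h_right=-1, diff=0 [OK], height=0
  node 32: h_left=0, h_right=0, diff=0 [OK], height=1
  node 20: h_left=1, h_right=1, diff=0 [OK], height=2
All nodes satisfy the balance condition.
Result: Balanced


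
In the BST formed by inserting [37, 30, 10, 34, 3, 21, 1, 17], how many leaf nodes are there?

Tree built from: [37, 30, 10, 34, 3, 21, 1, 17]
Tree (level-order array): [37, 30, None, 10, 34, 3, 21, None, None, 1, None, 17]
Rule: A leaf has 0 children.
Per-node child counts:
  node 37: 1 child(ren)
  node 30: 2 child(ren)
  node 10: 2 child(ren)
  node 3: 1 child(ren)
  node 1: 0 child(ren)
  node 21: 1 child(ren)
  node 17: 0 child(ren)
  node 34: 0 child(ren)
Matching nodes: [1, 17, 34]
Count of leaf nodes: 3


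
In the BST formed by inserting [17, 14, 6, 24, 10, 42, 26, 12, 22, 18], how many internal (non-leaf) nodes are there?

Tree built from: [17, 14, 6, 24, 10, 42, 26, 12, 22, 18]
Tree (level-order array): [17, 14, 24, 6, None, 22, 42, None, 10, 18, None, 26, None, None, 12]
Rule: An internal node has at least one child.
Per-node child counts:
  node 17: 2 child(ren)
  node 14: 1 child(ren)
  node 6: 1 child(ren)
  node 10: 1 child(ren)
  node 12: 0 child(ren)
  node 24: 2 child(ren)
  node 22: 1 child(ren)
  node 18: 0 child(ren)
  node 42: 1 child(ren)
  node 26: 0 child(ren)
Matching nodes: [17, 14, 6, 10, 24, 22, 42]
Count of internal (non-leaf) nodes: 7


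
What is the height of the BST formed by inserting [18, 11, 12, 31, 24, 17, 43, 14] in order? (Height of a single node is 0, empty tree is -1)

Insertion order: [18, 11, 12, 31, 24, 17, 43, 14]
Tree (level-order array): [18, 11, 31, None, 12, 24, 43, None, 17, None, None, None, None, 14]
Compute height bottom-up (empty subtree = -1):
  height(14) = 1 + max(-1, -1) = 0
  height(17) = 1 + max(0, -1) = 1
  height(12) = 1 + max(-1, 1) = 2
  height(11) = 1 + max(-1, 2) = 3
  height(24) = 1 + max(-1, -1) = 0
  height(43) = 1 + max(-1, -1) = 0
  height(31) = 1 + max(0, 0) = 1
  height(18) = 1 + max(3, 1) = 4
Height = 4


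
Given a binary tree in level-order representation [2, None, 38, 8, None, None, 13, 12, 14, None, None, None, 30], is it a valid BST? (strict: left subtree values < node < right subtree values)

Level-order array: [2, None, 38, 8, None, None, 13, 12, 14, None, None, None, 30]
Validate using subtree bounds (lo, hi): at each node, require lo < value < hi,
then recurse left with hi=value and right with lo=value.
Preorder trace (stopping at first violation):
  at node 2 with bounds (-inf, +inf): OK
  at node 38 with bounds (2, +inf): OK
  at node 8 with bounds (2, 38): OK
  at node 13 with bounds (8, 38): OK
  at node 12 with bounds (8, 13): OK
  at node 14 with bounds (13, 38): OK
  at node 30 with bounds (14, 38): OK
No violation found at any node.
Result: Valid BST


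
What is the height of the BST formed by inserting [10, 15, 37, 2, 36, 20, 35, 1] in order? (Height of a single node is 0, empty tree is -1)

Insertion order: [10, 15, 37, 2, 36, 20, 35, 1]
Tree (level-order array): [10, 2, 15, 1, None, None, 37, None, None, 36, None, 20, None, None, 35]
Compute height bottom-up (empty subtree = -1):
  height(1) = 1 + max(-1, -1) = 0
  height(2) = 1 + max(0, -1) = 1
  height(35) = 1 + max(-1, -1) = 0
  height(20) = 1 + max(-1, 0) = 1
  height(36) = 1 + max(1, -1) = 2
  height(37) = 1 + max(2, -1) = 3
  height(15) = 1 + max(-1, 3) = 4
  height(10) = 1 + max(1, 4) = 5
Height = 5


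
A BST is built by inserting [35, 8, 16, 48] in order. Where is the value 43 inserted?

Starting tree (level order): [35, 8, 48, None, 16]
Insertion path: 35 -> 48
Result: insert 43 as left child of 48
Final tree (level order): [35, 8, 48, None, 16, 43]


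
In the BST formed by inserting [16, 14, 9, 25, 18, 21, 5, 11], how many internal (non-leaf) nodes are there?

Tree built from: [16, 14, 9, 25, 18, 21, 5, 11]
Tree (level-order array): [16, 14, 25, 9, None, 18, None, 5, 11, None, 21]
Rule: An internal node has at least one child.
Per-node child counts:
  node 16: 2 child(ren)
  node 14: 1 child(ren)
  node 9: 2 child(ren)
  node 5: 0 child(ren)
  node 11: 0 child(ren)
  node 25: 1 child(ren)
  node 18: 1 child(ren)
  node 21: 0 child(ren)
Matching nodes: [16, 14, 9, 25, 18]
Count of internal (non-leaf) nodes: 5


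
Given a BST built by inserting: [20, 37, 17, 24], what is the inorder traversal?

Tree insertion order: [20, 37, 17, 24]
Tree (level-order array): [20, 17, 37, None, None, 24]
Inorder traversal: [17, 20, 24, 37]


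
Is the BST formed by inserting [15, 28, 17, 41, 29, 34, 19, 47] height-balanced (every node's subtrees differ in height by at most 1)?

Tree (level-order array): [15, None, 28, 17, 41, None, 19, 29, 47, None, None, None, 34]
Definition: a tree is height-balanced if, at every node, |h(left) - h(right)| <= 1 (empty subtree has height -1).
Bottom-up per-node check:
  node 19: h_left=-1, h_right=-1, diff=0 [OK], height=0
  node 17: h_left=-1, h_right=0, diff=1 [OK], height=1
  node 34: h_left=-1, h_right=-1, diff=0 [OK], height=0
  node 29: h_left=-1, h_right=0, diff=1 [OK], height=1
  node 47: h_left=-1, h_right=-1, diff=0 [OK], height=0
  node 41: h_left=1, h_right=0, diff=1 [OK], height=2
  node 28: h_left=1, h_right=2, diff=1 [OK], height=3
  node 15: h_left=-1, h_right=3, diff=4 [FAIL (|-1-3|=4 > 1)], height=4
Node 15 violates the condition: |-1 - 3| = 4 > 1.
Result: Not balanced


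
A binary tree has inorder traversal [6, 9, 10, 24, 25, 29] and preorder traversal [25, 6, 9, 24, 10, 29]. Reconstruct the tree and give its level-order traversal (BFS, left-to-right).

Inorder:  [6, 9, 10, 24, 25, 29]
Preorder: [25, 6, 9, 24, 10, 29]
Algorithm: preorder visits root first, so consume preorder in order;
for each root, split the current inorder slice at that value into
left-subtree inorder and right-subtree inorder, then recurse.
Recursive splits:
  root=25; inorder splits into left=[6, 9, 10, 24], right=[29]
  root=6; inorder splits into left=[], right=[9, 10, 24]
  root=9; inorder splits into left=[], right=[10, 24]
  root=24; inorder splits into left=[10], right=[]
  root=10; inorder splits into left=[], right=[]
  root=29; inorder splits into left=[], right=[]
Reconstructed level-order: [25, 6, 29, 9, 24, 10]


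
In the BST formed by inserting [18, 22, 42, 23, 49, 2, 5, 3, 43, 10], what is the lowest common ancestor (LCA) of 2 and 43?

Tree insertion order: [18, 22, 42, 23, 49, 2, 5, 3, 43, 10]
Tree (level-order array): [18, 2, 22, None, 5, None, 42, 3, 10, 23, 49, None, None, None, None, None, None, 43]
In a BST, the LCA of p=2, q=43 is the first node v on the
root-to-leaf path with p <= v <= q (go left if both < v, right if both > v).
Walk from root:
  at 18: 2 <= 18 <= 43, this is the LCA
LCA = 18


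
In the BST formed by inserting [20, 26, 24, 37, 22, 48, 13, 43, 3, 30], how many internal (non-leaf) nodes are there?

Tree built from: [20, 26, 24, 37, 22, 48, 13, 43, 3, 30]
Tree (level-order array): [20, 13, 26, 3, None, 24, 37, None, None, 22, None, 30, 48, None, None, None, None, 43]
Rule: An internal node has at least one child.
Per-node child counts:
  node 20: 2 child(ren)
  node 13: 1 child(ren)
  node 3: 0 child(ren)
  node 26: 2 child(ren)
  node 24: 1 child(ren)
  node 22: 0 child(ren)
  node 37: 2 child(ren)
  node 30: 0 child(ren)
  node 48: 1 child(ren)
  node 43: 0 child(ren)
Matching nodes: [20, 13, 26, 24, 37, 48]
Count of internal (non-leaf) nodes: 6


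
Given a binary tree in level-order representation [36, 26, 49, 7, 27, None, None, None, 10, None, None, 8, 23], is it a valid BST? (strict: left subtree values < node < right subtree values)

Level-order array: [36, 26, 49, 7, 27, None, None, None, 10, None, None, 8, 23]
Validate using subtree bounds (lo, hi): at each node, require lo < value < hi,
then recurse left with hi=value and right with lo=value.
Preorder trace (stopping at first violation):
  at node 36 with bounds (-inf, +inf): OK
  at node 26 with bounds (-inf, 36): OK
  at node 7 with bounds (-inf, 26): OK
  at node 10 with bounds (7, 26): OK
  at node 8 with bounds (7, 10): OK
  at node 23 with bounds (10, 26): OK
  at node 27 with bounds (26, 36): OK
  at node 49 with bounds (36, +inf): OK
No violation found at any node.
Result: Valid BST


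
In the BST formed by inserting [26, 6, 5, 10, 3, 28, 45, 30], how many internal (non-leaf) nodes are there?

Tree built from: [26, 6, 5, 10, 3, 28, 45, 30]
Tree (level-order array): [26, 6, 28, 5, 10, None, 45, 3, None, None, None, 30]
Rule: An internal node has at least one child.
Per-node child counts:
  node 26: 2 child(ren)
  node 6: 2 child(ren)
  node 5: 1 child(ren)
  node 3: 0 child(ren)
  node 10: 0 child(ren)
  node 28: 1 child(ren)
  node 45: 1 child(ren)
  node 30: 0 child(ren)
Matching nodes: [26, 6, 5, 28, 45]
Count of internal (non-leaf) nodes: 5


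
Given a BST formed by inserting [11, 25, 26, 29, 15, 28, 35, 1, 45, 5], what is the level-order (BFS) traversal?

Tree insertion order: [11, 25, 26, 29, 15, 28, 35, 1, 45, 5]
Tree (level-order array): [11, 1, 25, None, 5, 15, 26, None, None, None, None, None, 29, 28, 35, None, None, None, 45]
BFS from the root, enqueuing left then right child of each popped node:
  queue [11] -> pop 11, enqueue [1, 25], visited so far: [11]
  queue [1, 25] -> pop 1, enqueue [5], visited so far: [11, 1]
  queue [25, 5] -> pop 25, enqueue [15, 26], visited so far: [11, 1, 25]
  queue [5, 15, 26] -> pop 5, enqueue [none], visited so far: [11, 1, 25, 5]
  queue [15, 26] -> pop 15, enqueue [none], visited so far: [11, 1, 25, 5, 15]
  queue [26] -> pop 26, enqueue [29], visited so far: [11, 1, 25, 5, 15, 26]
  queue [29] -> pop 29, enqueue [28, 35], visited so far: [11, 1, 25, 5, 15, 26, 29]
  queue [28, 35] -> pop 28, enqueue [none], visited so far: [11, 1, 25, 5, 15, 26, 29, 28]
  queue [35] -> pop 35, enqueue [45], visited so far: [11, 1, 25, 5, 15, 26, 29, 28, 35]
  queue [45] -> pop 45, enqueue [none], visited so far: [11, 1, 25, 5, 15, 26, 29, 28, 35, 45]
Result: [11, 1, 25, 5, 15, 26, 29, 28, 35, 45]


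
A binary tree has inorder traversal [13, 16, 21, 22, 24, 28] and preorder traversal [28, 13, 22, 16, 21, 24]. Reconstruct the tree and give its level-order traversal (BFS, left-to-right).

Inorder:  [13, 16, 21, 22, 24, 28]
Preorder: [28, 13, 22, 16, 21, 24]
Algorithm: preorder visits root first, so consume preorder in order;
for each root, split the current inorder slice at that value into
left-subtree inorder and right-subtree inorder, then recurse.
Recursive splits:
  root=28; inorder splits into left=[13, 16, 21, 22, 24], right=[]
  root=13; inorder splits into left=[], right=[16, 21, 22, 24]
  root=22; inorder splits into left=[16, 21], right=[24]
  root=16; inorder splits into left=[], right=[21]
  root=21; inorder splits into left=[], right=[]
  root=24; inorder splits into left=[], right=[]
Reconstructed level-order: [28, 13, 22, 16, 24, 21]


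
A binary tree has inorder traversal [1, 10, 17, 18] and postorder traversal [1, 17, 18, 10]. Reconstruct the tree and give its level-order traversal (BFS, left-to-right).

Inorder:   [1, 10, 17, 18]
Postorder: [1, 17, 18, 10]
Algorithm: postorder visits root last, so walk postorder right-to-left;
each value is the root of the current inorder slice — split it at that
value, recurse on the right subtree first, then the left.
Recursive splits:
  root=10; inorder splits into left=[1], right=[17, 18]
  root=18; inorder splits into left=[17], right=[]
  root=17; inorder splits into left=[], right=[]
  root=1; inorder splits into left=[], right=[]
Reconstructed level-order: [10, 1, 18, 17]


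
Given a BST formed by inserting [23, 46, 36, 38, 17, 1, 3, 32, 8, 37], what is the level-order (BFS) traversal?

Tree insertion order: [23, 46, 36, 38, 17, 1, 3, 32, 8, 37]
Tree (level-order array): [23, 17, 46, 1, None, 36, None, None, 3, 32, 38, None, 8, None, None, 37]
BFS from the root, enqueuing left then right child of each popped node:
  queue [23] -> pop 23, enqueue [17, 46], visited so far: [23]
  queue [17, 46] -> pop 17, enqueue [1], visited so far: [23, 17]
  queue [46, 1] -> pop 46, enqueue [36], visited so far: [23, 17, 46]
  queue [1, 36] -> pop 1, enqueue [3], visited so far: [23, 17, 46, 1]
  queue [36, 3] -> pop 36, enqueue [32, 38], visited so far: [23, 17, 46, 1, 36]
  queue [3, 32, 38] -> pop 3, enqueue [8], visited so far: [23, 17, 46, 1, 36, 3]
  queue [32, 38, 8] -> pop 32, enqueue [none], visited so far: [23, 17, 46, 1, 36, 3, 32]
  queue [38, 8] -> pop 38, enqueue [37], visited so far: [23, 17, 46, 1, 36, 3, 32, 38]
  queue [8, 37] -> pop 8, enqueue [none], visited so far: [23, 17, 46, 1, 36, 3, 32, 38, 8]
  queue [37] -> pop 37, enqueue [none], visited so far: [23, 17, 46, 1, 36, 3, 32, 38, 8, 37]
Result: [23, 17, 46, 1, 36, 3, 32, 38, 8, 37]


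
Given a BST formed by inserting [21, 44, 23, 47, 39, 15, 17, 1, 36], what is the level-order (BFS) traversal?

Tree insertion order: [21, 44, 23, 47, 39, 15, 17, 1, 36]
Tree (level-order array): [21, 15, 44, 1, 17, 23, 47, None, None, None, None, None, 39, None, None, 36]
BFS from the root, enqueuing left then right child of each popped node:
  queue [21] -> pop 21, enqueue [15, 44], visited so far: [21]
  queue [15, 44] -> pop 15, enqueue [1, 17], visited so far: [21, 15]
  queue [44, 1, 17] -> pop 44, enqueue [23, 47], visited so far: [21, 15, 44]
  queue [1, 17, 23, 47] -> pop 1, enqueue [none], visited so far: [21, 15, 44, 1]
  queue [17, 23, 47] -> pop 17, enqueue [none], visited so far: [21, 15, 44, 1, 17]
  queue [23, 47] -> pop 23, enqueue [39], visited so far: [21, 15, 44, 1, 17, 23]
  queue [47, 39] -> pop 47, enqueue [none], visited so far: [21, 15, 44, 1, 17, 23, 47]
  queue [39] -> pop 39, enqueue [36], visited so far: [21, 15, 44, 1, 17, 23, 47, 39]
  queue [36] -> pop 36, enqueue [none], visited so far: [21, 15, 44, 1, 17, 23, 47, 39, 36]
Result: [21, 15, 44, 1, 17, 23, 47, 39, 36]


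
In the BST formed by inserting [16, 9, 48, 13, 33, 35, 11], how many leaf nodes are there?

Tree built from: [16, 9, 48, 13, 33, 35, 11]
Tree (level-order array): [16, 9, 48, None, 13, 33, None, 11, None, None, 35]
Rule: A leaf has 0 children.
Per-node child counts:
  node 16: 2 child(ren)
  node 9: 1 child(ren)
  node 13: 1 child(ren)
  node 11: 0 child(ren)
  node 48: 1 child(ren)
  node 33: 1 child(ren)
  node 35: 0 child(ren)
Matching nodes: [11, 35]
Count of leaf nodes: 2


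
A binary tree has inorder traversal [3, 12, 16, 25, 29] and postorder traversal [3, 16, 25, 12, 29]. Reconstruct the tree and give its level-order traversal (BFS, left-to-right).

Inorder:   [3, 12, 16, 25, 29]
Postorder: [3, 16, 25, 12, 29]
Algorithm: postorder visits root last, so walk postorder right-to-left;
each value is the root of the current inorder slice — split it at that
value, recurse on the right subtree first, then the left.
Recursive splits:
  root=29; inorder splits into left=[3, 12, 16, 25], right=[]
  root=12; inorder splits into left=[3], right=[16, 25]
  root=25; inorder splits into left=[16], right=[]
  root=16; inorder splits into left=[], right=[]
  root=3; inorder splits into left=[], right=[]
Reconstructed level-order: [29, 12, 3, 25, 16]


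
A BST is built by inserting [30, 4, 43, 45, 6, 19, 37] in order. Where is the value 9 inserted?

Starting tree (level order): [30, 4, 43, None, 6, 37, 45, None, 19]
Insertion path: 30 -> 4 -> 6 -> 19
Result: insert 9 as left child of 19
Final tree (level order): [30, 4, 43, None, 6, 37, 45, None, 19, None, None, None, None, 9]


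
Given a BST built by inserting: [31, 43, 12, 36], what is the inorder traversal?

Tree insertion order: [31, 43, 12, 36]
Tree (level-order array): [31, 12, 43, None, None, 36]
Inorder traversal: [12, 31, 36, 43]


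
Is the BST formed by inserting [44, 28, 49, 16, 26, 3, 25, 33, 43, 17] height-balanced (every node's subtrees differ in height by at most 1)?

Tree (level-order array): [44, 28, 49, 16, 33, None, None, 3, 26, None, 43, None, None, 25, None, None, None, 17]
Definition: a tree is height-balanced if, at every node, |h(left) - h(right)| <= 1 (empty subtree has height -1).
Bottom-up per-node check:
  node 3: h_left=-1, h_right=-1, diff=0 [OK], height=0
  node 17: h_left=-1, h_right=-1, diff=0 [OK], height=0
  node 25: h_left=0, h_right=-1, diff=1 [OK], height=1
  node 26: h_left=1, h_right=-1, diff=2 [FAIL (|1--1|=2 > 1)], height=2
  node 16: h_left=0, h_right=2, diff=2 [FAIL (|0-2|=2 > 1)], height=3
  node 43: h_left=-1, h_right=-1, diff=0 [OK], height=0
  node 33: h_left=-1, h_right=0, diff=1 [OK], height=1
  node 28: h_left=3, h_right=1, diff=2 [FAIL (|3-1|=2 > 1)], height=4
  node 49: h_left=-1, h_right=-1, diff=0 [OK], height=0
  node 44: h_left=4, h_right=0, diff=4 [FAIL (|4-0|=4 > 1)], height=5
Node 26 violates the condition: |1 - -1| = 2 > 1.
Result: Not balanced


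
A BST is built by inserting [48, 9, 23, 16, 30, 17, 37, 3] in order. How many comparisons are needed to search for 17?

Search path for 17: 48 -> 9 -> 23 -> 16 -> 17
Found: True
Comparisons: 5


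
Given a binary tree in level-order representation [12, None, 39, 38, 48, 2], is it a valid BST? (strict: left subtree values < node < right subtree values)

Level-order array: [12, None, 39, 38, 48, 2]
Validate using subtree bounds (lo, hi): at each node, require lo < value < hi,
then recurse left with hi=value and right with lo=value.
Preorder trace (stopping at first violation):
  at node 12 with bounds (-inf, +inf): OK
  at node 39 with bounds (12, +inf): OK
  at node 38 with bounds (12, 39): OK
  at node 2 with bounds (12, 38): VIOLATION
Node 2 violates its bound: not (12 < 2 < 38).
Result: Not a valid BST


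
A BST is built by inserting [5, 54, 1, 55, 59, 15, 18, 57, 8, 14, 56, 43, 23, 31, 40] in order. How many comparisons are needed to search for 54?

Search path for 54: 5 -> 54
Found: True
Comparisons: 2


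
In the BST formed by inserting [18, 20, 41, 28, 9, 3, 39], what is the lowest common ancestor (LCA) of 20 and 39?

Tree insertion order: [18, 20, 41, 28, 9, 3, 39]
Tree (level-order array): [18, 9, 20, 3, None, None, 41, None, None, 28, None, None, 39]
In a BST, the LCA of p=20, q=39 is the first node v on the
root-to-leaf path with p <= v <= q (go left if both < v, right if both > v).
Walk from root:
  at 18: both 20 and 39 > 18, go right
  at 20: 20 <= 20 <= 39, this is the LCA
LCA = 20


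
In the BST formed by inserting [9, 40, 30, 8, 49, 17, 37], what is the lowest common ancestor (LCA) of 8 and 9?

Tree insertion order: [9, 40, 30, 8, 49, 17, 37]
Tree (level-order array): [9, 8, 40, None, None, 30, 49, 17, 37]
In a BST, the LCA of p=8, q=9 is the first node v on the
root-to-leaf path with p <= v <= q (go left if both < v, right if both > v).
Walk from root:
  at 9: 8 <= 9 <= 9, this is the LCA
LCA = 9


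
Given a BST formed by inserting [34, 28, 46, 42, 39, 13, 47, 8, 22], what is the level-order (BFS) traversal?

Tree insertion order: [34, 28, 46, 42, 39, 13, 47, 8, 22]
Tree (level-order array): [34, 28, 46, 13, None, 42, 47, 8, 22, 39]
BFS from the root, enqueuing left then right child of each popped node:
  queue [34] -> pop 34, enqueue [28, 46], visited so far: [34]
  queue [28, 46] -> pop 28, enqueue [13], visited so far: [34, 28]
  queue [46, 13] -> pop 46, enqueue [42, 47], visited so far: [34, 28, 46]
  queue [13, 42, 47] -> pop 13, enqueue [8, 22], visited so far: [34, 28, 46, 13]
  queue [42, 47, 8, 22] -> pop 42, enqueue [39], visited so far: [34, 28, 46, 13, 42]
  queue [47, 8, 22, 39] -> pop 47, enqueue [none], visited so far: [34, 28, 46, 13, 42, 47]
  queue [8, 22, 39] -> pop 8, enqueue [none], visited so far: [34, 28, 46, 13, 42, 47, 8]
  queue [22, 39] -> pop 22, enqueue [none], visited so far: [34, 28, 46, 13, 42, 47, 8, 22]
  queue [39] -> pop 39, enqueue [none], visited so far: [34, 28, 46, 13, 42, 47, 8, 22, 39]
Result: [34, 28, 46, 13, 42, 47, 8, 22, 39]


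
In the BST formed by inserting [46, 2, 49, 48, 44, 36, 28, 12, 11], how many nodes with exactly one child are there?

Tree built from: [46, 2, 49, 48, 44, 36, 28, 12, 11]
Tree (level-order array): [46, 2, 49, None, 44, 48, None, 36, None, None, None, 28, None, 12, None, 11]
Rule: These are nodes with exactly 1 non-null child.
Per-node child counts:
  node 46: 2 child(ren)
  node 2: 1 child(ren)
  node 44: 1 child(ren)
  node 36: 1 child(ren)
  node 28: 1 child(ren)
  node 12: 1 child(ren)
  node 11: 0 child(ren)
  node 49: 1 child(ren)
  node 48: 0 child(ren)
Matching nodes: [2, 44, 36, 28, 12, 49]
Count of nodes with exactly one child: 6


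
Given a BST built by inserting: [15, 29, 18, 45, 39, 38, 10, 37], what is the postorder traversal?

Tree insertion order: [15, 29, 18, 45, 39, 38, 10, 37]
Tree (level-order array): [15, 10, 29, None, None, 18, 45, None, None, 39, None, 38, None, 37]
Postorder traversal: [10, 18, 37, 38, 39, 45, 29, 15]


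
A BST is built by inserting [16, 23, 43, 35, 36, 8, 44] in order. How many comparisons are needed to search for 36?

Search path for 36: 16 -> 23 -> 43 -> 35 -> 36
Found: True
Comparisons: 5


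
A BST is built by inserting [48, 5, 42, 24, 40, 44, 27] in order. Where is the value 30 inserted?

Starting tree (level order): [48, 5, None, None, 42, 24, 44, None, 40, None, None, 27]
Insertion path: 48 -> 5 -> 42 -> 24 -> 40 -> 27
Result: insert 30 as right child of 27
Final tree (level order): [48, 5, None, None, 42, 24, 44, None, 40, None, None, 27, None, None, 30]


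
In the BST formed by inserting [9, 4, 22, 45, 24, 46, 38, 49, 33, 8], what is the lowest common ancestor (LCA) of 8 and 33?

Tree insertion order: [9, 4, 22, 45, 24, 46, 38, 49, 33, 8]
Tree (level-order array): [9, 4, 22, None, 8, None, 45, None, None, 24, 46, None, 38, None, 49, 33]
In a BST, the LCA of p=8, q=33 is the first node v on the
root-to-leaf path with p <= v <= q (go left if both < v, right if both > v).
Walk from root:
  at 9: 8 <= 9 <= 33, this is the LCA
LCA = 9


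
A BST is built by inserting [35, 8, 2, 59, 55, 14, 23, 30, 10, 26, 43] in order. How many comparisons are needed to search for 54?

Search path for 54: 35 -> 59 -> 55 -> 43
Found: False
Comparisons: 4


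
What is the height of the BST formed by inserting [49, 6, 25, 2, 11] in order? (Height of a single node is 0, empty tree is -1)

Insertion order: [49, 6, 25, 2, 11]
Tree (level-order array): [49, 6, None, 2, 25, None, None, 11]
Compute height bottom-up (empty subtree = -1):
  height(2) = 1 + max(-1, -1) = 0
  height(11) = 1 + max(-1, -1) = 0
  height(25) = 1 + max(0, -1) = 1
  height(6) = 1 + max(0, 1) = 2
  height(49) = 1 + max(2, -1) = 3
Height = 3


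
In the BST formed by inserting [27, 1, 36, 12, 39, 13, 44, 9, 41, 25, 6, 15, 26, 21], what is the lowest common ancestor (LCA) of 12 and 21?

Tree insertion order: [27, 1, 36, 12, 39, 13, 44, 9, 41, 25, 6, 15, 26, 21]
Tree (level-order array): [27, 1, 36, None, 12, None, 39, 9, 13, None, 44, 6, None, None, 25, 41, None, None, None, 15, 26, None, None, None, 21]
In a BST, the LCA of p=12, q=21 is the first node v on the
root-to-leaf path with p <= v <= q (go left if both < v, right if both > v).
Walk from root:
  at 27: both 12 and 21 < 27, go left
  at 1: both 12 and 21 > 1, go right
  at 12: 12 <= 12 <= 21, this is the LCA
LCA = 12


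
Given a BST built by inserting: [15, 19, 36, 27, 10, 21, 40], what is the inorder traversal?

Tree insertion order: [15, 19, 36, 27, 10, 21, 40]
Tree (level-order array): [15, 10, 19, None, None, None, 36, 27, 40, 21]
Inorder traversal: [10, 15, 19, 21, 27, 36, 40]


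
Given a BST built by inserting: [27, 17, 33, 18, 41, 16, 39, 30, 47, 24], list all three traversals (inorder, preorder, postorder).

Tree insertion order: [27, 17, 33, 18, 41, 16, 39, 30, 47, 24]
Tree (level-order array): [27, 17, 33, 16, 18, 30, 41, None, None, None, 24, None, None, 39, 47]
Inorder (L, root, R): [16, 17, 18, 24, 27, 30, 33, 39, 41, 47]
Preorder (root, L, R): [27, 17, 16, 18, 24, 33, 30, 41, 39, 47]
Postorder (L, R, root): [16, 24, 18, 17, 30, 39, 47, 41, 33, 27]


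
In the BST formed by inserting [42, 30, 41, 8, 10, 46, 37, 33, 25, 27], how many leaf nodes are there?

Tree built from: [42, 30, 41, 8, 10, 46, 37, 33, 25, 27]
Tree (level-order array): [42, 30, 46, 8, 41, None, None, None, 10, 37, None, None, 25, 33, None, None, 27]
Rule: A leaf has 0 children.
Per-node child counts:
  node 42: 2 child(ren)
  node 30: 2 child(ren)
  node 8: 1 child(ren)
  node 10: 1 child(ren)
  node 25: 1 child(ren)
  node 27: 0 child(ren)
  node 41: 1 child(ren)
  node 37: 1 child(ren)
  node 33: 0 child(ren)
  node 46: 0 child(ren)
Matching nodes: [27, 33, 46]
Count of leaf nodes: 3


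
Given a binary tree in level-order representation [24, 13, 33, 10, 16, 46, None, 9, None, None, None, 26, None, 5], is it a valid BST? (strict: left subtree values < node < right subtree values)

Level-order array: [24, 13, 33, 10, 16, 46, None, 9, None, None, None, 26, None, 5]
Validate using subtree bounds (lo, hi): at each node, require lo < value < hi,
then recurse left with hi=value and right with lo=value.
Preorder trace (stopping at first violation):
  at node 24 with bounds (-inf, +inf): OK
  at node 13 with bounds (-inf, 24): OK
  at node 10 with bounds (-inf, 13): OK
  at node 9 with bounds (-inf, 10): OK
  at node 5 with bounds (-inf, 9): OK
  at node 16 with bounds (13, 24): OK
  at node 33 with bounds (24, +inf): OK
  at node 46 with bounds (24, 33): VIOLATION
Node 46 violates its bound: not (24 < 46 < 33).
Result: Not a valid BST


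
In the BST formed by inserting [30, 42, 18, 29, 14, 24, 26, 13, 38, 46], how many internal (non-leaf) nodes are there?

Tree built from: [30, 42, 18, 29, 14, 24, 26, 13, 38, 46]
Tree (level-order array): [30, 18, 42, 14, 29, 38, 46, 13, None, 24, None, None, None, None, None, None, None, None, 26]
Rule: An internal node has at least one child.
Per-node child counts:
  node 30: 2 child(ren)
  node 18: 2 child(ren)
  node 14: 1 child(ren)
  node 13: 0 child(ren)
  node 29: 1 child(ren)
  node 24: 1 child(ren)
  node 26: 0 child(ren)
  node 42: 2 child(ren)
  node 38: 0 child(ren)
  node 46: 0 child(ren)
Matching nodes: [30, 18, 14, 29, 24, 42]
Count of internal (non-leaf) nodes: 6


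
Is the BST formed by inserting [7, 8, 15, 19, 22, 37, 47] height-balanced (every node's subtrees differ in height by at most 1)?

Tree (level-order array): [7, None, 8, None, 15, None, 19, None, 22, None, 37, None, 47]
Definition: a tree is height-balanced if, at every node, |h(left) - h(right)| <= 1 (empty subtree has height -1).
Bottom-up per-node check:
  node 47: h_left=-1, h_right=-1, diff=0 [OK], height=0
  node 37: h_left=-1, h_right=0, diff=1 [OK], height=1
  node 22: h_left=-1, h_right=1, diff=2 [FAIL (|-1-1|=2 > 1)], height=2
  node 19: h_left=-1, h_right=2, diff=3 [FAIL (|-1-2|=3 > 1)], height=3
  node 15: h_left=-1, h_right=3, diff=4 [FAIL (|-1-3|=4 > 1)], height=4
  node 8: h_left=-1, h_right=4, diff=5 [FAIL (|-1-4|=5 > 1)], height=5
  node 7: h_left=-1, h_right=5, diff=6 [FAIL (|-1-5|=6 > 1)], height=6
Node 22 violates the condition: |-1 - 1| = 2 > 1.
Result: Not balanced


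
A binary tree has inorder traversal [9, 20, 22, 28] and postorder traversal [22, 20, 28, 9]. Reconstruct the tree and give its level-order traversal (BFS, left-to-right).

Inorder:   [9, 20, 22, 28]
Postorder: [22, 20, 28, 9]
Algorithm: postorder visits root last, so walk postorder right-to-left;
each value is the root of the current inorder slice — split it at that
value, recurse on the right subtree first, then the left.
Recursive splits:
  root=9; inorder splits into left=[], right=[20, 22, 28]
  root=28; inorder splits into left=[20, 22], right=[]
  root=20; inorder splits into left=[], right=[22]
  root=22; inorder splits into left=[], right=[]
Reconstructed level-order: [9, 28, 20, 22]
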